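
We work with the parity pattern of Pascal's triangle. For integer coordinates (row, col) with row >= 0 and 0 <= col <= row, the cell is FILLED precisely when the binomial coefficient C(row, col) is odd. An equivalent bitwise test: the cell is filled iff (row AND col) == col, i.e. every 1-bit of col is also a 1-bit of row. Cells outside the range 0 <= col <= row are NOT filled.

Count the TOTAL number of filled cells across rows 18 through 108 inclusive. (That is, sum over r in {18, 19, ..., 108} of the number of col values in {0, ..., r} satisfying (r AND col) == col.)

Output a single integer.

Answer: 1324

Derivation:
r18=10010 pc2: +4 =4
r19=10011 pc3: +8 =12
r20=10100 pc2: +4 =16
r21=10101 pc3: +8 =24
r22=10110 pc3: +8 =32
r23=10111 pc4: +16 =48
r24=11000 pc2: +4 =52
r25=11001 pc3: +8 =60
r26=11010 pc3: +8 =68
r27=11011 pc4: +16 =84
r28=11100 pc3: +8 =92
r29=11101 pc4: +16 =108
r30=11110 pc4: +16 =124
r31=11111 pc5: +32 =156
r32=100000 pc1: +2 =158
r33=100001 pc2: +4 =162
r34=100010 pc2: +4 =166
r35=100011 pc3: +8 =174
r36=100100 pc2: +4 =178
r37=100101 pc3: +8 =186
r38=100110 pc3: +8 =194
r39=100111 pc4: +16 =210
r40=101000 pc2: +4 =214
r41=101001 pc3: +8 =222
r42=101010 pc3: +8 =230
r43=101011 pc4: +16 =246
r44=101100 pc3: +8 =254
r45=101101 pc4: +16 =270
r46=101110 pc4: +16 =286
r47=101111 pc5: +32 =318
r48=110000 pc2: +4 =322
r49=110001 pc3: +8 =330
r50=110010 pc3: +8 =338
r51=110011 pc4: +16 =354
r52=110100 pc3: +8 =362
r53=110101 pc4: +16 =378
r54=110110 pc4: +16 =394
r55=110111 pc5: +32 =426
r56=111000 pc3: +8 =434
r57=111001 pc4: +16 =450
r58=111010 pc4: +16 =466
r59=111011 pc5: +32 =498
r60=111100 pc4: +16 =514
r61=111101 pc5: +32 =546
r62=111110 pc5: +32 =578
r63=111111 pc6: +64 =642
r64=1000000 pc1: +2 =644
r65=1000001 pc2: +4 =648
r66=1000010 pc2: +4 =652
r67=1000011 pc3: +8 =660
r68=1000100 pc2: +4 =664
r69=1000101 pc3: +8 =672
r70=1000110 pc3: +8 =680
r71=1000111 pc4: +16 =696
r72=1001000 pc2: +4 =700
r73=1001001 pc3: +8 =708
r74=1001010 pc3: +8 =716
r75=1001011 pc4: +16 =732
r76=1001100 pc3: +8 =740
r77=1001101 pc4: +16 =756
r78=1001110 pc4: +16 =772
r79=1001111 pc5: +32 =804
r80=1010000 pc2: +4 =808
r81=1010001 pc3: +8 =816
r82=1010010 pc3: +8 =824
r83=1010011 pc4: +16 =840
r84=1010100 pc3: +8 =848
r85=1010101 pc4: +16 =864
r86=1010110 pc4: +16 =880
r87=1010111 pc5: +32 =912
r88=1011000 pc3: +8 =920
r89=1011001 pc4: +16 =936
r90=1011010 pc4: +16 =952
r91=1011011 pc5: +32 =984
r92=1011100 pc4: +16 =1000
r93=1011101 pc5: +32 =1032
r94=1011110 pc5: +32 =1064
r95=1011111 pc6: +64 =1128
r96=1100000 pc2: +4 =1132
r97=1100001 pc3: +8 =1140
r98=1100010 pc3: +8 =1148
r99=1100011 pc4: +16 =1164
r100=1100100 pc3: +8 =1172
r101=1100101 pc4: +16 =1188
r102=1100110 pc4: +16 =1204
r103=1100111 pc5: +32 =1236
r104=1101000 pc3: +8 =1244
r105=1101001 pc4: +16 =1260
r106=1101010 pc4: +16 =1276
r107=1101011 pc5: +32 =1308
r108=1101100 pc4: +16 =1324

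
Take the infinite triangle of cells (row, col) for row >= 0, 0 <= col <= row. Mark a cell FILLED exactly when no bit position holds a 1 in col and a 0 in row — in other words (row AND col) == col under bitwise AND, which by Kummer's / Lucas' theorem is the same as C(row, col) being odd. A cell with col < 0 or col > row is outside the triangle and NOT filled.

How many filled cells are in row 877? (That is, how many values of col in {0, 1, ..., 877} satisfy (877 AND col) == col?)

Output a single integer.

877 in binary = 1101101101
popcount(877) = number of 1-bits in 1101101101 = 7
A col c satisfies (877 AND c) == c iff every set bit of c is also set in 877; each of the 7 set bits of 877 can independently be on or off in c.
count = 2^7 = 128

Answer: 128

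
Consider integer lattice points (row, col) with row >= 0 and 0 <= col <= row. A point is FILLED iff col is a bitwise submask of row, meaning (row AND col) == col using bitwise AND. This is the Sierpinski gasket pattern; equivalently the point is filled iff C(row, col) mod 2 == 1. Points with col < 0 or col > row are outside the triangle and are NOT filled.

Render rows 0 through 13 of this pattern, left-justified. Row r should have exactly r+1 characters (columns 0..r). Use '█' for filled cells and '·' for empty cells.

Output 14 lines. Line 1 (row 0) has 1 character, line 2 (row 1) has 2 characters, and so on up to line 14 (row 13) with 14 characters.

r0=0: █
r1=1: ██
r2=10: █·█
r3=11: ████
r4=100: █···█
r5=101: ██··██
r6=110: █·█·█·█
r7=111: ████████
r8=1000: █·······█
r9=1001: ██······██
r10=1010: █·█·····█·█
r11=1011: ████····████
r12=1100: █···█···█···█
r13=1101: ██··██··██··██

Answer: █
██
█·█
████
█···█
██··██
█·█·█·█
████████
█·······█
██······██
█·█·····█·█
████····████
█···█···█···█
██··██··██··██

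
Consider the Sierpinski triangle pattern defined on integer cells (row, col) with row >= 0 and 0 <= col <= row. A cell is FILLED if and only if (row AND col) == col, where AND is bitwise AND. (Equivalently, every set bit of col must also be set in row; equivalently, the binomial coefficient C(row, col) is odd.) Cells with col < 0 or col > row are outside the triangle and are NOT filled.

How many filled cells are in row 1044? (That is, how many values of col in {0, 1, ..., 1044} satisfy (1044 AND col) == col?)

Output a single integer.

1044 in binary = 10000010100
popcount(1044) = number of 1-bits in 10000010100 = 3
A col c satisfies (1044 AND c) == c iff every set bit of c is also set in 1044; each of the 3 set bits of 1044 can independently be on or off in c.
count = 2^3 = 8

Answer: 8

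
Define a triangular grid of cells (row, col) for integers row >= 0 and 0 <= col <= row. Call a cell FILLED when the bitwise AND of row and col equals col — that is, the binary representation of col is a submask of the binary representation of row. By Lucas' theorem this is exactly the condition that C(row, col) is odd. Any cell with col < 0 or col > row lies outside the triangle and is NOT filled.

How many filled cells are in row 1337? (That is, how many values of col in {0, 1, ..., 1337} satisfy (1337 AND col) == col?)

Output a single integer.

Answer: 64

Derivation:
1337 in binary = 10100111001
popcount(1337) = number of 1-bits in 10100111001 = 6
A col c satisfies (1337 AND c) == c iff every set bit of c is also set in 1337; each of the 6 set bits of 1337 can independently be on or off in c.
count = 2^6 = 64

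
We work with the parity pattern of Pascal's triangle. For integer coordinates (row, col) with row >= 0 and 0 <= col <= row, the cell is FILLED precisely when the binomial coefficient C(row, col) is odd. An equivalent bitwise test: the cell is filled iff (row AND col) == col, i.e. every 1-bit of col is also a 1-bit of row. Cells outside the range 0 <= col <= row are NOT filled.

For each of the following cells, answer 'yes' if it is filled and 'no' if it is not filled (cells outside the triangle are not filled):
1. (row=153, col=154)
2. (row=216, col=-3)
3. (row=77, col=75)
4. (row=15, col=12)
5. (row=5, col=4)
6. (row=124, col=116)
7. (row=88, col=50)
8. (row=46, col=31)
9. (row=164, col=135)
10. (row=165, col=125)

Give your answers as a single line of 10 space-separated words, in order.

(153,154): col outside [0, 153] -> not filled
(216,-3): col outside [0, 216] -> not filled
(77,75): row=0b1001101, col=0b1001011, row AND col = 0b1001001 = 73; 73 != 75 -> empty
(15,12): row=0b1111, col=0b1100, row AND col = 0b1100 = 12; 12 == 12 -> filled
(5,4): row=0b101, col=0b100, row AND col = 0b100 = 4; 4 == 4 -> filled
(124,116): row=0b1111100, col=0b1110100, row AND col = 0b1110100 = 116; 116 == 116 -> filled
(88,50): row=0b1011000, col=0b110010, row AND col = 0b10000 = 16; 16 != 50 -> empty
(46,31): row=0b101110, col=0b11111, row AND col = 0b1110 = 14; 14 != 31 -> empty
(164,135): row=0b10100100, col=0b10000111, row AND col = 0b10000100 = 132; 132 != 135 -> empty
(165,125): row=0b10100101, col=0b1111101, row AND col = 0b100101 = 37; 37 != 125 -> empty

Answer: no no no yes yes yes no no no no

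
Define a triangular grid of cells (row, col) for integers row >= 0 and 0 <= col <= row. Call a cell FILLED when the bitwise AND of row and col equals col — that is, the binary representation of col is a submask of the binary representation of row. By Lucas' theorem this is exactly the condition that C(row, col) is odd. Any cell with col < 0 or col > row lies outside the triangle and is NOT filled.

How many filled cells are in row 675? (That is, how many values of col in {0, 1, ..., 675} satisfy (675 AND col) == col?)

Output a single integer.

Answer: 32

Derivation:
675 in binary = 1010100011
popcount(675) = number of 1-bits in 1010100011 = 5
A col c satisfies (675 AND c) == c iff every set bit of c is also set in 675; each of the 5 set bits of 675 can independently be on or off in c.
count = 2^5 = 32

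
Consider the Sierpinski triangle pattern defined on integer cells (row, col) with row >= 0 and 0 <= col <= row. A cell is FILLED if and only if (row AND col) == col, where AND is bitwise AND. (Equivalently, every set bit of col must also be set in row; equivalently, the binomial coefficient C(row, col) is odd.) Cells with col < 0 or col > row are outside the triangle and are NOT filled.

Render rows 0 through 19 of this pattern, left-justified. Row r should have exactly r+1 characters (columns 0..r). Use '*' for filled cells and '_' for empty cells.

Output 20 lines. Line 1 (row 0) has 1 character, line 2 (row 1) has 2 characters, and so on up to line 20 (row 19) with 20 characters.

r0=0: *
r1=1: **
r2=10: *_*
r3=11: ****
r4=100: *___*
r5=101: **__**
r6=110: *_*_*_*
r7=111: ********
r8=1000: *_______*
r9=1001: **______**
r10=1010: *_*_____*_*
r11=1011: ****____****
r12=1100: *___*___*___*
r13=1101: **__**__**__**
r14=1110: *_*_*_*_*_*_*_*
r15=1111: ****************
r16=10000: *_______________*
r17=10001: **______________**
r18=10010: *_*_____________*_*
r19=10011: ****____________****

Answer: *
**
*_*
****
*___*
**__**
*_*_*_*
********
*_______*
**______**
*_*_____*_*
****____****
*___*___*___*
**__**__**__**
*_*_*_*_*_*_*_*
****************
*_______________*
**______________**
*_*_____________*_*
****____________****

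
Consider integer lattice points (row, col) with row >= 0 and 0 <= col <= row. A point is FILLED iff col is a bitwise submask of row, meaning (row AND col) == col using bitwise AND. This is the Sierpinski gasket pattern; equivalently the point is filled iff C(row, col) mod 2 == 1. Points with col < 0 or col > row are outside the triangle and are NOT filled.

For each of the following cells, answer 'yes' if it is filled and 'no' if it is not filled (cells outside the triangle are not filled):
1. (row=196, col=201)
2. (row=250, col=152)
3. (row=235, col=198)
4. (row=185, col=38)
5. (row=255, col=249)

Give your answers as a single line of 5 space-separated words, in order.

Answer: no yes no no yes

Derivation:
(196,201): col outside [0, 196] -> not filled
(250,152): row=0b11111010, col=0b10011000, row AND col = 0b10011000 = 152; 152 == 152 -> filled
(235,198): row=0b11101011, col=0b11000110, row AND col = 0b11000010 = 194; 194 != 198 -> empty
(185,38): row=0b10111001, col=0b100110, row AND col = 0b100000 = 32; 32 != 38 -> empty
(255,249): row=0b11111111, col=0b11111001, row AND col = 0b11111001 = 249; 249 == 249 -> filled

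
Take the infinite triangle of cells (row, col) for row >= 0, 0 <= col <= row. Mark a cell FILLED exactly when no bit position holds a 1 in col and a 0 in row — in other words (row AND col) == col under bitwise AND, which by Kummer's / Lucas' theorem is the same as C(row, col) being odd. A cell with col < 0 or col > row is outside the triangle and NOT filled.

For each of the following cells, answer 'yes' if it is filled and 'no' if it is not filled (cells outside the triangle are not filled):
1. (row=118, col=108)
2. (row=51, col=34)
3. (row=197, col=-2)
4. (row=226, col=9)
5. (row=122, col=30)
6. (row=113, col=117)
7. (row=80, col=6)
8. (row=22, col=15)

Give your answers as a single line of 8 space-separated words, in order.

(118,108): row=0b1110110, col=0b1101100, row AND col = 0b1100100 = 100; 100 != 108 -> empty
(51,34): row=0b110011, col=0b100010, row AND col = 0b100010 = 34; 34 == 34 -> filled
(197,-2): col outside [0, 197] -> not filled
(226,9): row=0b11100010, col=0b1001, row AND col = 0b0 = 0; 0 != 9 -> empty
(122,30): row=0b1111010, col=0b11110, row AND col = 0b11010 = 26; 26 != 30 -> empty
(113,117): col outside [0, 113] -> not filled
(80,6): row=0b1010000, col=0b110, row AND col = 0b0 = 0; 0 != 6 -> empty
(22,15): row=0b10110, col=0b1111, row AND col = 0b110 = 6; 6 != 15 -> empty

Answer: no yes no no no no no no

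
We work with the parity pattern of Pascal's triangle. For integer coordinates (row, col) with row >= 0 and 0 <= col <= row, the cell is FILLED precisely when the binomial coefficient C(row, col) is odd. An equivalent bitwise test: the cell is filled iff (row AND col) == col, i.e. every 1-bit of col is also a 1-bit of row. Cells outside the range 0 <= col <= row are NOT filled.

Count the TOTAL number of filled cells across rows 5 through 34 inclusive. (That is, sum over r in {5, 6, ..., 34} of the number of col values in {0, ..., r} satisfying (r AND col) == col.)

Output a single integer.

r5=101 pc2: +4 =4
r6=110 pc2: +4 =8
r7=111 pc3: +8 =16
r8=1000 pc1: +2 =18
r9=1001 pc2: +4 =22
r10=1010 pc2: +4 =26
r11=1011 pc3: +8 =34
r12=1100 pc2: +4 =38
r13=1101 pc3: +8 =46
r14=1110 pc3: +8 =54
r15=1111 pc4: +16 =70
r16=10000 pc1: +2 =72
r17=10001 pc2: +4 =76
r18=10010 pc2: +4 =80
r19=10011 pc3: +8 =88
r20=10100 pc2: +4 =92
r21=10101 pc3: +8 =100
r22=10110 pc3: +8 =108
r23=10111 pc4: +16 =124
r24=11000 pc2: +4 =128
r25=11001 pc3: +8 =136
r26=11010 pc3: +8 =144
r27=11011 pc4: +16 =160
r28=11100 pc3: +8 =168
r29=11101 pc4: +16 =184
r30=11110 pc4: +16 =200
r31=11111 pc5: +32 =232
r32=100000 pc1: +2 =234
r33=100001 pc2: +4 =238
r34=100010 pc2: +4 =242

Answer: 242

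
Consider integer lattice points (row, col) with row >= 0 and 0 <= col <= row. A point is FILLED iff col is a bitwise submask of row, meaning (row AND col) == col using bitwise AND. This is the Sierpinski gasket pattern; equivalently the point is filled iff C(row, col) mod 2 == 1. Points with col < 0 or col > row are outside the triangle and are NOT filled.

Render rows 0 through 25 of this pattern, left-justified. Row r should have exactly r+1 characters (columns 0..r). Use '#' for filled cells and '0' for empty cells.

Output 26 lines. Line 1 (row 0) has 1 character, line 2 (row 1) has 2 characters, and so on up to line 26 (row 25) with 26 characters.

r0=0: #
r1=1: ##
r2=10: #0#
r3=11: ####
r4=100: #000#
r5=101: ##00##
r6=110: #0#0#0#
r7=111: ########
r8=1000: #0000000#
r9=1001: ##000000##
r10=1010: #0#00000#0#
r11=1011: ####0000####
r12=1100: #000#000#000#
r13=1101: ##00##00##00##
r14=1110: #0#0#0#0#0#0#0#
r15=1111: ################
r16=10000: #000000000000000#
r17=10001: ##00000000000000##
r18=10010: #0#0000000000000#0#
r19=10011: ####000000000000####
r20=10100: #000#00000000000#000#
r21=10101: ##00##0000000000##00##
r22=10110: #0#0#0#000000000#0#0#0#
r23=10111: ########00000000########
r24=11000: #0000000#0000000#0000000#
r25=11001: ##000000##000000##000000##

Answer: #
##
#0#
####
#000#
##00##
#0#0#0#
########
#0000000#
##000000##
#0#00000#0#
####0000####
#000#000#000#
##00##00##00##
#0#0#0#0#0#0#0#
################
#000000000000000#
##00000000000000##
#0#0000000000000#0#
####000000000000####
#000#00000000000#000#
##00##0000000000##00##
#0#0#0#000000000#0#0#0#
########00000000########
#0000000#0000000#0000000#
##000000##000000##000000##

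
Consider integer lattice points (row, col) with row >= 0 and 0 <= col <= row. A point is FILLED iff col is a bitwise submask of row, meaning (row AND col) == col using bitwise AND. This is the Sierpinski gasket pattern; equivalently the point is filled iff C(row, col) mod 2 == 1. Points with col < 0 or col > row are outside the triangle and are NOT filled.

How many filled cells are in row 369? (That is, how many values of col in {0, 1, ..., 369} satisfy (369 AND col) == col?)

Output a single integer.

369 in binary = 101110001
popcount(369) = number of 1-bits in 101110001 = 5
A col c satisfies (369 AND c) == c iff every set bit of c is also set in 369; each of the 5 set bits of 369 can independently be on or off in c.
count = 2^5 = 32

Answer: 32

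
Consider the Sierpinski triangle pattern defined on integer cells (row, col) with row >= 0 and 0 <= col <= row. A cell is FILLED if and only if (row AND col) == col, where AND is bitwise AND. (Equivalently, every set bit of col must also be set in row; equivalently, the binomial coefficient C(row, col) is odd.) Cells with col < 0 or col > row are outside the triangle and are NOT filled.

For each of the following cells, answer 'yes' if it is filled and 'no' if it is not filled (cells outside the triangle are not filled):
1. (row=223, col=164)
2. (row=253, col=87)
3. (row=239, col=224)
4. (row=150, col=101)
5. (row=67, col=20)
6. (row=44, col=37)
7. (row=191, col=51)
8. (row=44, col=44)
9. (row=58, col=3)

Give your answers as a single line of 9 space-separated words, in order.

(223,164): row=0b11011111, col=0b10100100, row AND col = 0b10000100 = 132; 132 != 164 -> empty
(253,87): row=0b11111101, col=0b1010111, row AND col = 0b1010101 = 85; 85 != 87 -> empty
(239,224): row=0b11101111, col=0b11100000, row AND col = 0b11100000 = 224; 224 == 224 -> filled
(150,101): row=0b10010110, col=0b1100101, row AND col = 0b100 = 4; 4 != 101 -> empty
(67,20): row=0b1000011, col=0b10100, row AND col = 0b0 = 0; 0 != 20 -> empty
(44,37): row=0b101100, col=0b100101, row AND col = 0b100100 = 36; 36 != 37 -> empty
(191,51): row=0b10111111, col=0b110011, row AND col = 0b110011 = 51; 51 == 51 -> filled
(44,44): row=0b101100, col=0b101100, row AND col = 0b101100 = 44; 44 == 44 -> filled
(58,3): row=0b111010, col=0b11, row AND col = 0b10 = 2; 2 != 3 -> empty

Answer: no no yes no no no yes yes no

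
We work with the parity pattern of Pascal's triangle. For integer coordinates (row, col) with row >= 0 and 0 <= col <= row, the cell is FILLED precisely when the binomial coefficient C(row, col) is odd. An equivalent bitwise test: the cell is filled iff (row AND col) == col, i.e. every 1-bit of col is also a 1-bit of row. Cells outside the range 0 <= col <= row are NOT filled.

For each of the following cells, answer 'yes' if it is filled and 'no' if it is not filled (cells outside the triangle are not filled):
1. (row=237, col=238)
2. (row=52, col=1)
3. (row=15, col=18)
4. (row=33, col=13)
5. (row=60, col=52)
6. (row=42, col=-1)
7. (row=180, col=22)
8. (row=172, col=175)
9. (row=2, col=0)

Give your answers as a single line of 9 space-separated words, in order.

Answer: no no no no yes no no no yes

Derivation:
(237,238): col outside [0, 237] -> not filled
(52,1): row=0b110100, col=0b1, row AND col = 0b0 = 0; 0 != 1 -> empty
(15,18): col outside [0, 15] -> not filled
(33,13): row=0b100001, col=0b1101, row AND col = 0b1 = 1; 1 != 13 -> empty
(60,52): row=0b111100, col=0b110100, row AND col = 0b110100 = 52; 52 == 52 -> filled
(42,-1): col outside [0, 42] -> not filled
(180,22): row=0b10110100, col=0b10110, row AND col = 0b10100 = 20; 20 != 22 -> empty
(172,175): col outside [0, 172] -> not filled
(2,0): row=0b10, col=0b0, row AND col = 0b0 = 0; 0 == 0 -> filled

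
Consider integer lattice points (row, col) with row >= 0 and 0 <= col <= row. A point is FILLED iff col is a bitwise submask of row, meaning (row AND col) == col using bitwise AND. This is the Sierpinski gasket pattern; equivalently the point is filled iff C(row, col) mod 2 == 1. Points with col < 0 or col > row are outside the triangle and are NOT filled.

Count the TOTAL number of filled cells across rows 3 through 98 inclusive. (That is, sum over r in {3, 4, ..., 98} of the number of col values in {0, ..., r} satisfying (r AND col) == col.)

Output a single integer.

r3=11 pc2: +4 =4
r4=100 pc1: +2 =6
r5=101 pc2: +4 =10
r6=110 pc2: +4 =14
r7=111 pc3: +8 =22
r8=1000 pc1: +2 =24
r9=1001 pc2: +4 =28
r10=1010 pc2: +4 =32
r11=1011 pc3: +8 =40
r12=1100 pc2: +4 =44
r13=1101 pc3: +8 =52
r14=1110 pc3: +8 =60
r15=1111 pc4: +16 =76
r16=10000 pc1: +2 =78
r17=10001 pc2: +4 =82
r18=10010 pc2: +4 =86
r19=10011 pc3: +8 =94
r20=10100 pc2: +4 =98
r21=10101 pc3: +8 =106
r22=10110 pc3: +8 =114
r23=10111 pc4: +16 =130
r24=11000 pc2: +4 =134
r25=11001 pc3: +8 =142
r26=11010 pc3: +8 =150
r27=11011 pc4: +16 =166
r28=11100 pc3: +8 =174
r29=11101 pc4: +16 =190
r30=11110 pc4: +16 =206
r31=11111 pc5: +32 =238
r32=100000 pc1: +2 =240
r33=100001 pc2: +4 =244
r34=100010 pc2: +4 =248
r35=100011 pc3: +8 =256
r36=100100 pc2: +4 =260
r37=100101 pc3: +8 =268
r38=100110 pc3: +8 =276
r39=100111 pc4: +16 =292
r40=101000 pc2: +4 =296
r41=101001 pc3: +8 =304
r42=101010 pc3: +8 =312
r43=101011 pc4: +16 =328
r44=101100 pc3: +8 =336
r45=101101 pc4: +16 =352
r46=101110 pc4: +16 =368
r47=101111 pc5: +32 =400
r48=110000 pc2: +4 =404
r49=110001 pc3: +8 =412
r50=110010 pc3: +8 =420
r51=110011 pc4: +16 =436
r52=110100 pc3: +8 =444
r53=110101 pc4: +16 =460
r54=110110 pc4: +16 =476
r55=110111 pc5: +32 =508
r56=111000 pc3: +8 =516
r57=111001 pc4: +16 =532
r58=111010 pc4: +16 =548
r59=111011 pc5: +32 =580
r60=111100 pc4: +16 =596
r61=111101 pc5: +32 =628
r62=111110 pc5: +32 =660
r63=111111 pc6: +64 =724
r64=1000000 pc1: +2 =726
r65=1000001 pc2: +4 =730
r66=1000010 pc2: +4 =734
r67=1000011 pc3: +8 =742
r68=1000100 pc2: +4 =746
r69=1000101 pc3: +8 =754
r70=1000110 pc3: +8 =762
r71=1000111 pc4: +16 =778
r72=1001000 pc2: +4 =782
r73=1001001 pc3: +8 =790
r74=1001010 pc3: +8 =798
r75=1001011 pc4: +16 =814
r76=1001100 pc3: +8 =822
r77=1001101 pc4: +16 =838
r78=1001110 pc4: +16 =854
r79=1001111 pc5: +32 =886
r80=1010000 pc2: +4 =890
r81=1010001 pc3: +8 =898
r82=1010010 pc3: +8 =906
r83=1010011 pc4: +16 =922
r84=1010100 pc3: +8 =930
r85=1010101 pc4: +16 =946
r86=1010110 pc4: +16 =962
r87=1010111 pc5: +32 =994
r88=1011000 pc3: +8 =1002
r89=1011001 pc4: +16 =1018
r90=1011010 pc4: +16 =1034
r91=1011011 pc5: +32 =1066
r92=1011100 pc4: +16 =1082
r93=1011101 pc5: +32 =1114
r94=1011110 pc5: +32 =1146
r95=1011111 pc6: +64 =1210
r96=1100000 pc2: +4 =1214
r97=1100001 pc3: +8 =1222
r98=1100010 pc3: +8 =1230

Answer: 1230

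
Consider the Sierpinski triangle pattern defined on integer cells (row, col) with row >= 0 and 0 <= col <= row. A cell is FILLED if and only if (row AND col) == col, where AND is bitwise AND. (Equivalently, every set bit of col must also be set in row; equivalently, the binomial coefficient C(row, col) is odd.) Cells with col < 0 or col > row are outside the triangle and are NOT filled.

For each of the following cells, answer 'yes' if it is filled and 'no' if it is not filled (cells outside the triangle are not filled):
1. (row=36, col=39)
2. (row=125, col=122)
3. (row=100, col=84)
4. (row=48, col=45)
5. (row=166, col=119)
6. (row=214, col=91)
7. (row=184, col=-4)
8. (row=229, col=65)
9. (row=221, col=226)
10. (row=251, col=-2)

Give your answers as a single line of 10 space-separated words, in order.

(36,39): col outside [0, 36] -> not filled
(125,122): row=0b1111101, col=0b1111010, row AND col = 0b1111000 = 120; 120 != 122 -> empty
(100,84): row=0b1100100, col=0b1010100, row AND col = 0b1000100 = 68; 68 != 84 -> empty
(48,45): row=0b110000, col=0b101101, row AND col = 0b100000 = 32; 32 != 45 -> empty
(166,119): row=0b10100110, col=0b1110111, row AND col = 0b100110 = 38; 38 != 119 -> empty
(214,91): row=0b11010110, col=0b1011011, row AND col = 0b1010010 = 82; 82 != 91 -> empty
(184,-4): col outside [0, 184] -> not filled
(229,65): row=0b11100101, col=0b1000001, row AND col = 0b1000001 = 65; 65 == 65 -> filled
(221,226): col outside [0, 221] -> not filled
(251,-2): col outside [0, 251] -> not filled

Answer: no no no no no no no yes no no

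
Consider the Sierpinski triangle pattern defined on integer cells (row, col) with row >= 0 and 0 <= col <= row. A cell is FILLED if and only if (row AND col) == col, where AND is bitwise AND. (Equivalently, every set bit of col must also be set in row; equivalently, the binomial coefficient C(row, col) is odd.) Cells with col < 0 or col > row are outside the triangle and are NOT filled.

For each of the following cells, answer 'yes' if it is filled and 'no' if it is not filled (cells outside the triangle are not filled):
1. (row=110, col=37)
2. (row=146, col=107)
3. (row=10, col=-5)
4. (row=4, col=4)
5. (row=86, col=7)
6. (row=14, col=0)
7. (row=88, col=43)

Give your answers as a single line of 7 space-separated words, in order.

(110,37): row=0b1101110, col=0b100101, row AND col = 0b100100 = 36; 36 != 37 -> empty
(146,107): row=0b10010010, col=0b1101011, row AND col = 0b10 = 2; 2 != 107 -> empty
(10,-5): col outside [0, 10] -> not filled
(4,4): row=0b100, col=0b100, row AND col = 0b100 = 4; 4 == 4 -> filled
(86,7): row=0b1010110, col=0b111, row AND col = 0b110 = 6; 6 != 7 -> empty
(14,0): row=0b1110, col=0b0, row AND col = 0b0 = 0; 0 == 0 -> filled
(88,43): row=0b1011000, col=0b101011, row AND col = 0b1000 = 8; 8 != 43 -> empty

Answer: no no no yes no yes no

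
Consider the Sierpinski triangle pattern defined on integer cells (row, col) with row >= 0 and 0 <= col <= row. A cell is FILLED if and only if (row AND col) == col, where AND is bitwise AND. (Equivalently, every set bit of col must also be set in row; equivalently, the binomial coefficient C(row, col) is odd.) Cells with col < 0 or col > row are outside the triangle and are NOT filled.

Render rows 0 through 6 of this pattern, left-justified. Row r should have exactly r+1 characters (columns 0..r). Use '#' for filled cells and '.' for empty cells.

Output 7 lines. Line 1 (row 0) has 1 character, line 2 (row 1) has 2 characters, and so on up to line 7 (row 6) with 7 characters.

Answer: #
##
#.#
####
#...#
##..##
#.#.#.#

Derivation:
r0=0: #
r1=1: ##
r2=10: #.#
r3=11: ####
r4=100: #...#
r5=101: ##..##
r6=110: #.#.#.#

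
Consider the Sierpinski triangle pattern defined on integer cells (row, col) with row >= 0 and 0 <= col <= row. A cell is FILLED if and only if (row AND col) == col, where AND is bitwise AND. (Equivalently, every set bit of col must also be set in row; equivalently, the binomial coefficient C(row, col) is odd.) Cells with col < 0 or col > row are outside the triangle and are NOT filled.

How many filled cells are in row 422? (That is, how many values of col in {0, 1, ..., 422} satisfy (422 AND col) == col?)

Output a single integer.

Answer: 32

Derivation:
422 in binary = 110100110
popcount(422) = number of 1-bits in 110100110 = 5
A col c satisfies (422 AND c) == c iff every set bit of c is also set in 422; each of the 5 set bits of 422 can independently be on or off in c.
count = 2^5 = 32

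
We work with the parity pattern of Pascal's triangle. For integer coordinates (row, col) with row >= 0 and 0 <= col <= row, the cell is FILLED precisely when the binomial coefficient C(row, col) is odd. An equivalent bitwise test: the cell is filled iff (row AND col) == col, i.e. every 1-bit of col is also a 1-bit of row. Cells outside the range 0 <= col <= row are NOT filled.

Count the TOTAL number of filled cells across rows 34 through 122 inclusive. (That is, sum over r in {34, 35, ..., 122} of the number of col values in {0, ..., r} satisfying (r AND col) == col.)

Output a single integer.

Answer: 1586

Derivation:
r34=100010 pc2: +4 =4
r35=100011 pc3: +8 =12
r36=100100 pc2: +4 =16
r37=100101 pc3: +8 =24
r38=100110 pc3: +8 =32
r39=100111 pc4: +16 =48
r40=101000 pc2: +4 =52
r41=101001 pc3: +8 =60
r42=101010 pc3: +8 =68
r43=101011 pc4: +16 =84
r44=101100 pc3: +8 =92
r45=101101 pc4: +16 =108
r46=101110 pc4: +16 =124
r47=101111 pc5: +32 =156
r48=110000 pc2: +4 =160
r49=110001 pc3: +8 =168
r50=110010 pc3: +8 =176
r51=110011 pc4: +16 =192
r52=110100 pc3: +8 =200
r53=110101 pc4: +16 =216
r54=110110 pc4: +16 =232
r55=110111 pc5: +32 =264
r56=111000 pc3: +8 =272
r57=111001 pc4: +16 =288
r58=111010 pc4: +16 =304
r59=111011 pc5: +32 =336
r60=111100 pc4: +16 =352
r61=111101 pc5: +32 =384
r62=111110 pc5: +32 =416
r63=111111 pc6: +64 =480
r64=1000000 pc1: +2 =482
r65=1000001 pc2: +4 =486
r66=1000010 pc2: +4 =490
r67=1000011 pc3: +8 =498
r68=1000100 pc2: +4 =502
r69=1000101 pc3: +8 =510
r70=1000110 pc3: +8 =518
r71=1000111 pc4: +16 =534
r72=1001000 pc2: +4 =538
r73=1001001 pc3: +8 =546
r74=1001010 pc3: +8 =554
r75=1001011 pc4: +16 =570
r76=1001100 pc3: +8 =578
r77=1001101 pc4: +16 =594
r78=1001110 pc4: +16 =610
r79=1001111 pc5: +32 =642
r80=1010000 pc2: +4 =646
r81=1010001 pc3: +8 =654
r82=1010010 pc3: +8 =662
r83=1010011 pc4: +16 =678
r84=1010100 pc3: +8 =686
r85=1010101 pc4: +16 =702
r86=1010110 pc4: +16 =718
r87=1010111 pc5: +32 =750
r88=1011000 pc3: +8 =758
r89=1011001 pc4: +16 =774
r90=1011010 pc4: +16 =790
r91=1011011 pc5: +32 =822
r92=1011100 pc4: +16 =838
r93=1011101 pc5: +32 =870
r94=1011110 pc5: +32 =902
r95=1011111 pc6: +64 =966
r96=1100000 pc2: +4 =970
r97=1100001 pc3: +8 =978
r98=1100010 pc3: +8 =986
r99=1100011 pc4: +16 =1002
r100=1100100 pc3: +8 =1010
r101=1100101 pc4: +16 =1026
r102=1100110 pc4: +16 =1042
r103=1100111 pc5: +32 =1074
r104=1101000 pc3: +8 =1082
r105=1101001 pc4: +16 =1098
r106=1101010 pc4: +16 =1114
r107=1101011 pc5: +32 =1146
r108=1101100 pc4: +16 =1162
r109=1101101 pc5: +32 =1194
r110=1101110 pc5: +32 =1226
r111=1101111 pc6: +64 =1290
r112=1110000 pc3: +8 =1298
r113=1110001 pc4: +16 =1314
r114=1110010 pc4: +16 =1330
r115=1110011 pc5: +32 =1362
r116=1110100 pc4: +16 =1378
r117=1110101 pc5: +32 =1410
r118=1110110 pc5: +32 =1442
r119=1110111 pc6: +64 =1506
r120=1111000 pc4: +16 =1522
r121=1111001 pc5: +32 =1554
r122=1111010 pc5: +32 =1586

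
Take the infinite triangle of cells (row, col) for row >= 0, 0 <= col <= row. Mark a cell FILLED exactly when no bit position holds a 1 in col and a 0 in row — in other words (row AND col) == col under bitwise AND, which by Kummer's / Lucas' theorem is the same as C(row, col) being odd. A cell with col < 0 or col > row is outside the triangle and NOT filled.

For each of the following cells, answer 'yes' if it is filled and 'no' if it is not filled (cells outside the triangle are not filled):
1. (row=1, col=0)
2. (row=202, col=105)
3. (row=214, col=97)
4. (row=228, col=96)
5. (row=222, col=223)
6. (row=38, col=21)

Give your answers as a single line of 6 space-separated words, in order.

Answer: yes no no yes no no

Derivation:
(1,0): row=0b1, col=0b0, row AND col = 0b0 = 0; 0 == 0 -> filled
(202,105): row=0b11001010, col=0b1101001, row AND col = 0b1001000 = 72; 72 != 105 -> empty
(214,97): row=0b11010110, col=0b1100001, row AND col = 0b1000000 = 64; 64 != 97 -> empty
(228,96): row=0b11100100, col=0b1100000, row AND col = 0b1100000 = 96; 96 == 96 -> filled
(222,223): col outside [0, 222] -> not filled
(38,21): row=0b100110, col=0b10101, row AND col = 0b100 = 4; 4 != 21 -> empty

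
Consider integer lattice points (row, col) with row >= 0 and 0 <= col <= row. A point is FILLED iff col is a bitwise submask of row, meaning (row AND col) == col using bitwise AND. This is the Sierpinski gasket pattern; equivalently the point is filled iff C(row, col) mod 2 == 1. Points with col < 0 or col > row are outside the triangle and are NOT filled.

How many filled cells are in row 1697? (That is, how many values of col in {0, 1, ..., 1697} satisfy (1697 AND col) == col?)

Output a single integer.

Answer: 32

Derivation:
1697 in binary = 11010100001
popcount(1697) = number of 1-bits in 11010100001 = 5
A col c satisfies (1697 AND c) == c iff every set bit of c is also set in 1697; each of the 5 set bits of 1697 can independently be on or off in c.
count = 2^5 = 32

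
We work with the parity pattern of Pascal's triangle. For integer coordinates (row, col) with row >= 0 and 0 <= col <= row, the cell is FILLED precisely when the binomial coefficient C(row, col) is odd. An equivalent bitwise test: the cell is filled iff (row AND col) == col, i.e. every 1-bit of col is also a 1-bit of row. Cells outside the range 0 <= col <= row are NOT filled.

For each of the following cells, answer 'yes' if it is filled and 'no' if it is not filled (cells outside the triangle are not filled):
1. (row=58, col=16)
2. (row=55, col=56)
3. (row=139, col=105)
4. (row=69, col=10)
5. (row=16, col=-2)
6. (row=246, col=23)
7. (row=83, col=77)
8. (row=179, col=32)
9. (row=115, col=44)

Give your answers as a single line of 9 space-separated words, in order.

Answer: yes no no no no no no yes no

Derivation:
(58,16): row=0b111010, col=0b10000, row AND col = 0b10000 = 16; 16 == 16 -> filled
(55,56): col outside [0, 55] -> not filled
(139,105): row=0b10001011, col=0b1101001, row AND col = 0b1001 = 9; 9 != 105 -> empty
(69,10): row=0b1000101, col=0b1010, row AND col = 0b0 = 0; 0 != 10 -> empty
(16,-2): col outside [0, 16] -> not filled
(246,23): row=0b11110110, col=0b10111, row AND col = 0b10110 = 22; 22 != 23 -> empty
(83,77): row=0b1010011, col=0b1001101, row AND col = 0b1000001 = 65; 65 != 77 -> empty
(179,32): row=0b10110011, col=0b100000, row AND col = 0b100000 = 32; 32 == 32 -> filled
(115,44): row=0b1110011, col=0b101100, row AND col = 0b100000 = 32; 32 != 44 -> empty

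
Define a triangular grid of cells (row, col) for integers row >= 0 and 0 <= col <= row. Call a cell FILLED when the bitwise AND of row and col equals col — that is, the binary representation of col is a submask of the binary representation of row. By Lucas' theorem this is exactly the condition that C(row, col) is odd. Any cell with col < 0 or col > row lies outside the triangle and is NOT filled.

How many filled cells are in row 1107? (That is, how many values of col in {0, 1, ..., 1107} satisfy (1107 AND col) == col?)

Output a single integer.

1107 in binary = 10001010011
popcount(1107) = number of 1-bits in 10001010011 = 5
A col c satisfies (1107 AND c) == c iff every set bit of c is also set in 1107; each of the 5 set bits of 1107 can independently be on or off in c.
count = 2^5 = 32

Answer: 32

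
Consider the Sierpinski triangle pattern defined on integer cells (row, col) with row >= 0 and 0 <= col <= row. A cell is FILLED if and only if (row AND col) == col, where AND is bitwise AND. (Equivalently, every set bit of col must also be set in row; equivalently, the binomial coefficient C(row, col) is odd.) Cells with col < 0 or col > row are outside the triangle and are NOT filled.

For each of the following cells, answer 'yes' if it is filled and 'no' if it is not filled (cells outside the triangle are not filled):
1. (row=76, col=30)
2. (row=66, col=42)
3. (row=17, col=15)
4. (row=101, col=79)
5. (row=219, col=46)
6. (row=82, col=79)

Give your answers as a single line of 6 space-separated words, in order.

(76,30): row=0b1001100, col=0b11110, row AND col = 0b1100 = 12; 12 != 30 -> empty
(66,42): row=0b1000010, col=0b101010, row AND col = 0b10 = 2; 2 != 42 -> empty
(17,15): row=0b10001, col=0b1111, row AND col = 0b1 = 1; 1 != 15 -> empty
(101,79): row=0b1100101, col=0b1001111, row AND col = 0b1000101 = 69; 69 != 79 -> empty
(219,46): row=0b11011011, col=0b101110, row AND col = 0b1010 = 10; 10 != 46 -> empty
(82,79): row=0b1010010, col=0b1001111, row AND col = 0b1000010 = 66; 66 != 79 -> empty

Answer: no no no no no no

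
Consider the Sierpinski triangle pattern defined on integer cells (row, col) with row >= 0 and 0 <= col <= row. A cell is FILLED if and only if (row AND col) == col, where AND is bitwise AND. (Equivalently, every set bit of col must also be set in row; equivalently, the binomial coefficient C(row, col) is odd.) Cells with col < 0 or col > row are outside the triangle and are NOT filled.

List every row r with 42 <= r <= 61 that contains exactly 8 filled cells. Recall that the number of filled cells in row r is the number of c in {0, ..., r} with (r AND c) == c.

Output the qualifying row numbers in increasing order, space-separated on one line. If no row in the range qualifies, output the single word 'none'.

Row r has 2^popcount(r) filled cells, so we need popcount(r) = log2(8) = 3.
Scan r = 42..61 and keep those with exactly 3 one-bits:
r=42=101010 popcount=3 -> KEEP
r=43=101011 popcount=4 -> skip
r=44=101100 popcount=3 -> KEEP
r=45=101101 popcount=4 -> skip
r=46=101110 popcount=4 -> skip
r=47=101111 popcount=5 -> skip
r=48=110000 popcount=2 -> skip
r=49=110001 popcount=3 -> KEEP
r=50=110010 popcount=3 -> KEEP
r=51=110011 popcount=4 -> skip
r=52=110100 popcount=3 -> KEEP
r=53=110101 popcount=4 -> skip
r=54=110110 popcount=4 -> skip
r=55=110111 popcount=5 -> skip
r=56=111000 popcount=3 -> KEEP
r=57=111001 popcount=4 -> skip
r=58=111010 popcount=4 -> skip
r=59=111011 popcount=5 -> skip
r=60=111100 popcount=4 -> skip
r=61=111101 popcount=5 -> skip
Kept rows: 42 44 49 50 52 56

Answer: 42 44 49 50 52 56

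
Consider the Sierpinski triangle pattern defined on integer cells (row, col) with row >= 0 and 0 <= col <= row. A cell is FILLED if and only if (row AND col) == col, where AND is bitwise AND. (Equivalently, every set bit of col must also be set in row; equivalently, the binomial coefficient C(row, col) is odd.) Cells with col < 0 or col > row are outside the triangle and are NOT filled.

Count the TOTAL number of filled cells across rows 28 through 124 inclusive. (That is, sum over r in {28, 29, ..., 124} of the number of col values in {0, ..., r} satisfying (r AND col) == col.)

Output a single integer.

r28=11100 pc3: +8 =8
r29=11101 pc4: +16 =24
r30=11110 pc4: +16 =40
r31=11111 pc5: +32 =72
r32=100000 pc1: +2 =74
r33=100001 pc2: +4 =78
r34=100010 pc2: +4 =82
r35=100011 pc3: +8 =90
r36=100100 pc2: +4 =94
r37=100101 pc3: +8 =102
r38=100110 pc3: +8 =110
r39=100111 pc4: +16 =126
r40=101000 pc2: +4 =130
r41=101001 pc3: +8 =138
r42=101010 pc3: +8 =146
r43=101011 pc4: +16 =162
r44=101100 pc3: +8 =170
r45=101101 pc4: +16 =186
r46=101110 pc4: +16 =202
r47=101111 pc5: +32 =234
r48=110000 pc2: +4 =238
r49=110001 pc3: +8 =246
r50=110010 pc3: +8 =254
r51=110011 pc4: +16 =270
r52=110100 pc3: +8 =278
r53=110101 pc4: +16 =294
r54=110110 pc4: +16 =310
r55=110111 pc5: +32 =342
r56=111000 pc3: +8 =350
r57=111001 pc4: +16 =366
r58=111010 pc4: +16 =382
r59=111011 pc5: +32 =414
r60=111100 pc4: +16 =430
r61=111101 pc5: +32 =462
r62=111110 pc5: +32 =494
r63=111111 pc6: +64 =558
r64=1000000 pc1: +2 =560
r65=1000001 pc2: +4 =564
r66=1000010 pc2: +4 =568
r67=1000011 pc3: +8 =576
r68=1000100 pc2: +4 =580
r69=1000101 pc3: +8 =588
r70=1000110 pc3: +8 =596
r71=1000111 pc4: +16 =612
r72=1001000 pc2: +4 =616
r73=1001001 pc3: +8 =624
r74=1001010 pc3: +8 =632
r75=1001011 pc4: +16 =648
r76=1001100 pc3: +8 =656
r77=1001101 pc4: +16 =672
r78=1001110 pc4: +16 =688
r79=1001111 pc5: +32 =720
r80=1010000 pc2: +4 =724
r81=1010001 pc3: +8 =732
r82=1010010 pc3: +8 =740
r83=1010011 pc4: +16 =756
r84=1010100 pc3: +8 =764
r85=1010101 pc4: +16 =780
r86=1010110 pc4: +16 =796
r87=1010111 pc5: +32 =828
r88=1011000 pc3: +8 =836
r89=1011001 pc4: +16 =852
r90=1011010 pc4: +16 =868
r91=1011011 pc5: +32 =900
r92=1011100 pc4: +16 =916
r93=1011101 pc5: +32 =948
r94=1011110 pc5: +32 =980
r95=1011111 pc6: +64 =1044
r96=1100000 pc2: +4 =1048
r97=1100001 pc3: +8 =1056
r98=1100010 pc3: +8 =1064
r99=1100011 pc4: +16 =1080
r100=1100100 pc3: +8 =1088
r101=1100101 pc4: +16 =1104
r102=1100110 pc4: +16 =1120
r103=1100111 pc5: +32 =1152
r104=1101000 pc3: +8 =1160
r105=1101001 pc4: +16 =1176
r106=1101010 pc4: +16 =1192
r107=1101011 pc5: +32 =1224
r108=1101100 pc4: +16 =1240
r109=1101101 pc5: +32 =1272
r110=1101110 pc5: +32 =1304
r111=1101111 pc6: +64 =1368
r112=1110000 pc3: +8 =1376
r113=1110001 pc4: +16 =1392
r114=1110010 pc4: +16 =1408
r115=1110011 pc5: +32 =1440
r116=1110100 pc4: +16 =1456
r117=1110101 pc5: +32 =1488
r118=1110110 pc5: +32 =1520
r119=1110111 pc6: +64 =1584
r120=1111000 pc4: +16 =1600
r121=1111001 pc5: +32 =1632
r122=1111010 pc5: +32 =1664
r123=1111011 pc6: +64 =1728
r124=1111100 pc5: +32 =1760

Answer: 1760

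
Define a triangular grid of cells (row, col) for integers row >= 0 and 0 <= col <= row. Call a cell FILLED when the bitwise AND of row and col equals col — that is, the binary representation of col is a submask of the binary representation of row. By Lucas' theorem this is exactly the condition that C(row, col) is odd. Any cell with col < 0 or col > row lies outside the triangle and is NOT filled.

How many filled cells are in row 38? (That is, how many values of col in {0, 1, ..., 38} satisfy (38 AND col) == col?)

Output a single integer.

Answer: 8

Derivation:
38 in binary = 100110
popcount(38) = number of 1-bits in 100110 = 3
A col c satisfies (38 AND c) == c iff every set bit of c is also set in 38; each of the 3 set bits of 38 can independently be on or off in c.
count = 2^3 = 8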